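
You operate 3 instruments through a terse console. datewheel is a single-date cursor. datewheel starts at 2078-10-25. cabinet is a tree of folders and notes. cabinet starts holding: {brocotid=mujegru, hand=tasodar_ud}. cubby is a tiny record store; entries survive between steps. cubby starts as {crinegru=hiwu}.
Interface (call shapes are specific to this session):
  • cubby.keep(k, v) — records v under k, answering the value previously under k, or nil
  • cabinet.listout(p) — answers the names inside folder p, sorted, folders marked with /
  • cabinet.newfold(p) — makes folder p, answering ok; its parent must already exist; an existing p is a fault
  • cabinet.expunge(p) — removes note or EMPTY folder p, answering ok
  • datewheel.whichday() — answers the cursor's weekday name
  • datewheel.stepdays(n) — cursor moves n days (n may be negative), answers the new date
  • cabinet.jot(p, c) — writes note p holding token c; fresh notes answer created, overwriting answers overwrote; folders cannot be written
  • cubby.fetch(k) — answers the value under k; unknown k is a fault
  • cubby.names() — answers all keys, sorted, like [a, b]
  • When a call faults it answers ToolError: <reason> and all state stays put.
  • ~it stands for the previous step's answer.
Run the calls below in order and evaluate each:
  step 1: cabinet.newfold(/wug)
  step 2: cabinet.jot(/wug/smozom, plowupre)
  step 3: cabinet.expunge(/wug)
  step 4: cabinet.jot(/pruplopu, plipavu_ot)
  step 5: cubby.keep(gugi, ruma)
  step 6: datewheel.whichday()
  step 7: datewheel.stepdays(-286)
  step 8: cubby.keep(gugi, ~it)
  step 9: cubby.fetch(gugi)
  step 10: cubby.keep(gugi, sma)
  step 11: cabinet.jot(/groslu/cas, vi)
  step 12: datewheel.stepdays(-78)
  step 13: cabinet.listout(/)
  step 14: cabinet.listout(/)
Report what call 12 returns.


[in] newfold /wug
  ok
[in] jot /wug/smozom plowupre
  created
[in] expunge /wug
  ToolError: not empty
[in] jot /pruplopu plipavu_ot
  created
[in] keep gugi ruma
  nil
[in] whichday
  Tuesday
[in] stepdays -286
  2078-01-12
[in] keep gugi ~it
  ruma
[in] fetch gugi
  2078-01-12
[in] keep gugi sma
  2078-01-12
[in] jot /groslu/cas vi
  ToolError: no parent
[in] stepdays -78
  2077-10-26
[in] listout /
  [brocotid, hand, pruplopu, wug/]
[in] listout /
  [brocotid, hand, pruplopu, wug/]

Answer: 2077-10-26


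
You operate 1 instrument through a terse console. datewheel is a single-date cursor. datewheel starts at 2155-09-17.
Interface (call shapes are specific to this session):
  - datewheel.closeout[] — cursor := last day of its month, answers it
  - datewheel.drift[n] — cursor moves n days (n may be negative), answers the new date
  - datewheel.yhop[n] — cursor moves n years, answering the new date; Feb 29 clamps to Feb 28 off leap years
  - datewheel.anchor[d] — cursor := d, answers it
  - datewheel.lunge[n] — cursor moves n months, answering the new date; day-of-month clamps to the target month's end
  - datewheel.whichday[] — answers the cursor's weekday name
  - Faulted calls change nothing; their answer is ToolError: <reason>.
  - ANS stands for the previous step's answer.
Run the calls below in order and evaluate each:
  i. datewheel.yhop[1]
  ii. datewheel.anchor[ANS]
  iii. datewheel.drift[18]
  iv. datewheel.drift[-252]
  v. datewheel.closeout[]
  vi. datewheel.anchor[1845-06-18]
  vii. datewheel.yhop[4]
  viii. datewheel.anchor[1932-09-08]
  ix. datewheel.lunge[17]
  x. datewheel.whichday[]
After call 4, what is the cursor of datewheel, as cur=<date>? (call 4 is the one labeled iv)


Answer: cur=2156-01-27

Derivation:
;; datewheel.yhop(n→1) => 2156-09-17
;; datewheel.anchor(d→ANS) => 2156-09-17
;; datewheel.drift(n→18) => 2156-10-05
;; datewheel.drift(n→-252) => 2156-01-27
;; datewheel.closeout() => 2156-01-31
;; datewheel.anchor(d→1845-06-18) => 1845-06-18
;; datewheel.yhop(n→4) => 1849-06-18
;; datewheel.anchor(d→1932-09-08) => 1932-09-08
;; datewheel.lunge(n→17) => 1934-02-08
;; datewheel.whichday() => Thursday


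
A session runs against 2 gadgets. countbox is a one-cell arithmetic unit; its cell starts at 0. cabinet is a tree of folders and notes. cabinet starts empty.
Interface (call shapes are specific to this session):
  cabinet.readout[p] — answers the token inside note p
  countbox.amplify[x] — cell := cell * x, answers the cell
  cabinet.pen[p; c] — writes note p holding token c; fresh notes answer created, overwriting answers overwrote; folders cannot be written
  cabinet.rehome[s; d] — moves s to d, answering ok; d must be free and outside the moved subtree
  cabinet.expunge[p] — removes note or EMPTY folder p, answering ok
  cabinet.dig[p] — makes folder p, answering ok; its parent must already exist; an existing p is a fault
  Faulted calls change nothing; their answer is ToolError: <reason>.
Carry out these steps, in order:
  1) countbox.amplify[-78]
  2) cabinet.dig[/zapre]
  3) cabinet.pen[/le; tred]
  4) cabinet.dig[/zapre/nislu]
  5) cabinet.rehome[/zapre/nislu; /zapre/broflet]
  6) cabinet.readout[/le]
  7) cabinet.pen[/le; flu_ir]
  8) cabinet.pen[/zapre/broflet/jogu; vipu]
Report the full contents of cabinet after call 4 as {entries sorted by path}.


Answer: {le=tred, zapre/, zapre/nislu/}

Derivation:
-- amplify(x→-78) == 0
-- dig(p→/zapre) == ok
-- pen(p→/le, c→tred) == created
-- dig(p→/zapre/nislu) == ok
-- rehome(s→/zapre/nislu, d→/zapre/broflet) == ok
-- readout(p→/le) == tred
-- pen(p→/le, c→flu_ir) == overwrote
-- pen(p→/zapre/broflet/jogu, c→vipu) == created


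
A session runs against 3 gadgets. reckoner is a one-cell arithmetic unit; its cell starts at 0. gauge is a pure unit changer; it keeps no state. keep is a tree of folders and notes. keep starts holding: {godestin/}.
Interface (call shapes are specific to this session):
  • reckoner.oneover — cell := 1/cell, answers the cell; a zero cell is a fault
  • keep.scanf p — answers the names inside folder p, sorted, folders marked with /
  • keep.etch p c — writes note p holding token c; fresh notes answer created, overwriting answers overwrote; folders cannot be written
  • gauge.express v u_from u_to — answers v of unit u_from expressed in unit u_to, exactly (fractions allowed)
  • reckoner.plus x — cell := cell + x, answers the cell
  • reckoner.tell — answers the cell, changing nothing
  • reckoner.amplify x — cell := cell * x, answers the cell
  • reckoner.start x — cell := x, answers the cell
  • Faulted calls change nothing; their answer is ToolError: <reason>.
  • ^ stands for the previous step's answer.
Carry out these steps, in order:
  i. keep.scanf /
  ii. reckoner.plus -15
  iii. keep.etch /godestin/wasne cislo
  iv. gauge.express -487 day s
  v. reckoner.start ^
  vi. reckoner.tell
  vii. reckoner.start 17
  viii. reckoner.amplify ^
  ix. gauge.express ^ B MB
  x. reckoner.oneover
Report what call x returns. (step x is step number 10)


% keep.scanf p='/'
[out] [godestin/]
% reckoner.plus x='-15'
[out] -15
% keep.etch p='/godestin/wasne' c='cislo'
[out] created
% gauge.express v='-487' u_from='day' u_to='s'
[out] -42076800
% reckoner.start x='^'
[out] -42076800
% reckoner.tell
[out] -42076800
% reckoner.start x='17'
[out] 17
% reckoner.amplify x='^'
[out] 289
% gauge.express v='^' u_from='B' u_to='MB'
[out] 289/1000000
% reckoner.oneover
[out] 1/289

Answer: 1/289


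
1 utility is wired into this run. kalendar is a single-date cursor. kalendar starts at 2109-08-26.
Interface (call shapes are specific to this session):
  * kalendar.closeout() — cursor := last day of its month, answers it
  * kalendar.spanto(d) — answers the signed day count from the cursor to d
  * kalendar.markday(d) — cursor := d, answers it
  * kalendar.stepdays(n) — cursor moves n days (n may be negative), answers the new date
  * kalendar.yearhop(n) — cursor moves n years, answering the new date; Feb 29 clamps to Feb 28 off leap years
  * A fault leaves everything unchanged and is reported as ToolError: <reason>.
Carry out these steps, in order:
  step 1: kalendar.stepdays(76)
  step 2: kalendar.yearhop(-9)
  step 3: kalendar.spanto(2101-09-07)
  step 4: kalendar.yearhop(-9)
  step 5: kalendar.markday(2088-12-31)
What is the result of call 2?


Answer: 2100-11-10

Derivation:
Step: kalendar.stepdays[n→76]
Result: 2109-11-10
Step: kalendar.yearhop[n→-9]
Result: 2100-11-10
Step: kalendar.spanto[d→2101-09-07]
Result: 301
Step: kalendar.yearhop[n→-9]
Result: 2091-11-10
Step: kalendar.markday[d→2088-12-31]
Result: 2088-12-31


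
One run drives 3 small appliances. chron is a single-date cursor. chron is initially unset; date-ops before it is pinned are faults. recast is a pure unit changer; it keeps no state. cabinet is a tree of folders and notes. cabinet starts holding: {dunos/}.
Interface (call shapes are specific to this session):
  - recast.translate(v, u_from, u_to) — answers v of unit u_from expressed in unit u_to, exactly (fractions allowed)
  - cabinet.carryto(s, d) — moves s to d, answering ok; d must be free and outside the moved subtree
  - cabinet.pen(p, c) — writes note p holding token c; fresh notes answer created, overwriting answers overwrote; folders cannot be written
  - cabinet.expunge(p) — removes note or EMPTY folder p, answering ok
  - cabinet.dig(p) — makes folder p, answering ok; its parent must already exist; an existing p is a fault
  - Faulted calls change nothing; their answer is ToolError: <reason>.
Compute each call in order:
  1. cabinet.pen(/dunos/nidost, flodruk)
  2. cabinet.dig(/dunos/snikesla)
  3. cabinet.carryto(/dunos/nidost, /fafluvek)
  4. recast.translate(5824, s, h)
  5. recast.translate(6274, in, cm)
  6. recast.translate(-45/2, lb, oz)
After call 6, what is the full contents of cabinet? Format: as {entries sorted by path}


>> pen(p=/dunos/nidost, c=flodruk)
<< created
>> dig(p=/dunos/snikesla)
<< ok
>> carryto(s=/dunos/nidost, d=/fafluvek)
<< ok
>> translate(v=5824, u_from=s, u_to=h)
<< 364/225
>> translate(v=6274, u_from=in, u_to=cm)
<< 398399/25
>> translate(v=-45/2, u_from=lb, u_to=oz)
<< -360

Answer: {dunos/, dunos/snikesla/, fafluvek=flodruk}


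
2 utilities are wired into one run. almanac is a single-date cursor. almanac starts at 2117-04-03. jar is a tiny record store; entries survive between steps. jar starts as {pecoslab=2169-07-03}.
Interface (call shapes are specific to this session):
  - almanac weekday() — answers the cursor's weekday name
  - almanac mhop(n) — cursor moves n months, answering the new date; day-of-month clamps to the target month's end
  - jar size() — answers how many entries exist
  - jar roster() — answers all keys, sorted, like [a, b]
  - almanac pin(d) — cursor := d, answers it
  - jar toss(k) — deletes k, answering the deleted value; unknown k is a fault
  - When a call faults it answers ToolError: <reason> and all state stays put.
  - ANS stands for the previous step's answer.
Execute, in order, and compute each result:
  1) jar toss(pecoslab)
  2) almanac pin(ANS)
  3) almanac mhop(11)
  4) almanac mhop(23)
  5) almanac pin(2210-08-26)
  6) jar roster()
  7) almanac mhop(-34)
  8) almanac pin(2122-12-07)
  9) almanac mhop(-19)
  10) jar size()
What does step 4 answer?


·→ jar toss(pecoslab)
·← 2169-07-03
·→ almanac pin(ANS)
·← 2169-07-03
·→ almanac mhop(11)
·← 2170-06-03
·→ almanac mhop(23)
·← 2172-05-03
·→ almanac pin(2210-08-26)
·← 2210-08-26
·→ jar roster()
·← []
·→ almanac mhop(-34)
·← 2207-10-26
·→ almanac pin(2122-12-07)
·← 2122-12-07
·→ almanac mhop(-19)
·← 2121-05-07
·→ jar size()
·← 0

Answer: 2172-05-03


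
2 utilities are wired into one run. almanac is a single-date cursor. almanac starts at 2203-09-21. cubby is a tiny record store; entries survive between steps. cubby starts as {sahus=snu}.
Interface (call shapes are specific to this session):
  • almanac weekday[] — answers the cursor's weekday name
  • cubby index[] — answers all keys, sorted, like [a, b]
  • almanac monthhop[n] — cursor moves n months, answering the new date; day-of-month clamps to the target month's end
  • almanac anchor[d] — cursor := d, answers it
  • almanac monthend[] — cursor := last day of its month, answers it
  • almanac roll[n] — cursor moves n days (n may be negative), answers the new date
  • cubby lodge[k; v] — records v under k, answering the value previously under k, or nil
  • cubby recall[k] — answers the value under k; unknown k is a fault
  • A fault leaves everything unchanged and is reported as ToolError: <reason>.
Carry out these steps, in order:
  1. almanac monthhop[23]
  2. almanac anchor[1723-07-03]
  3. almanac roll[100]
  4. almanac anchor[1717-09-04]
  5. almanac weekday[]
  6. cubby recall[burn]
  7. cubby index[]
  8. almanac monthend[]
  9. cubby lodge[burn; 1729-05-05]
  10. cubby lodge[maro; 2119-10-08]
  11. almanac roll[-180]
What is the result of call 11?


Answer: 1717-04-03

Derivation:
I use almanac monthhop on n→23, and observe 2205-08-21.
I try almanac anchor on d→1723-07-03, which returns 1723-07-03.
Invoking almanac roll on n→100, giving 1723-10-11.
Invoking almanac anchor on d→1717-09-04, yielding 1717-09-04.
I run almanac weekday(), which returns Saturday.
I call cubby recall on k→burn, yielding ToolError: no such key burn.
Now I run cubby index, → [sahus].
Invoking almanac monthend(), and see 1717-09-30.
Next I call cubby lodge on k→burn, v→1729-05-05, giving nil.
Then cubby lodge on k→maro, v→2119-10-08, and see nil.
Using almanac roll on n→-180, — result: 1717-04-03.


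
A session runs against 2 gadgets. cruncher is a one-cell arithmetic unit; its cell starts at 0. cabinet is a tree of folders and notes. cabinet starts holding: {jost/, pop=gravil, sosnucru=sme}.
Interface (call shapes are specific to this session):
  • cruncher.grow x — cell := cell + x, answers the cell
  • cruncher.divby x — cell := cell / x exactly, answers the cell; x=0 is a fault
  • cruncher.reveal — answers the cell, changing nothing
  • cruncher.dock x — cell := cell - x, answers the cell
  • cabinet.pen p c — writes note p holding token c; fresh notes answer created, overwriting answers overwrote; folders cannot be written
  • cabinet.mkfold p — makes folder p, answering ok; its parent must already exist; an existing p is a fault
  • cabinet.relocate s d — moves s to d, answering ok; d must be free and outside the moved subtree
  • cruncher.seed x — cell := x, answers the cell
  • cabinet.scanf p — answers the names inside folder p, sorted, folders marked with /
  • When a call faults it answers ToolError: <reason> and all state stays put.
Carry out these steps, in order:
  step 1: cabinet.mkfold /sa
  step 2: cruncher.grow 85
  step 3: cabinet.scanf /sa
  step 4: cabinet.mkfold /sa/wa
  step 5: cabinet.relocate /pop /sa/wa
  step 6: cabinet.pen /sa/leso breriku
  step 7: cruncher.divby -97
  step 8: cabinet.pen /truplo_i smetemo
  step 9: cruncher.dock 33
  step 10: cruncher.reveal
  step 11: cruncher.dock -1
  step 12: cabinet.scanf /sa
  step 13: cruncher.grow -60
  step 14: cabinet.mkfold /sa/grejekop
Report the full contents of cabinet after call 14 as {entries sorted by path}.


Using mkfold on p=/sa, which returns ok.
Next I call grow on x=85, which returns 85.
Next I call scanf on p=/sa: [].
I run mkfold on p=/sa/wa, giving ok.
I invoke relocate on s=/pop, d=/sa/wa, — result: ToolError: exists.
Next I call pen on p=/sa/leso, c=breriku, yielding created.
Calling divby on x=-97, and see -85/97.
Invoking pen on p=/truplo_i, c=smetemo: created.
I run dock on x=33, which returns -3286/97.
I call reveal(), and observe -3286/97.
Then dock on x=-1, and observe -3189/97.
I call scanf on p=/sa: [leso, wa/].
I try grow on x=-60, and get -9009/97.
Then mkfold on p=/sa/grejekop: ok.

Answer: {jost/, pop=gravil, sa/, sa/grejekop/, sa/leso=breriku, sa/wa/, sosnucru=sme, truplo_i=smetemo}


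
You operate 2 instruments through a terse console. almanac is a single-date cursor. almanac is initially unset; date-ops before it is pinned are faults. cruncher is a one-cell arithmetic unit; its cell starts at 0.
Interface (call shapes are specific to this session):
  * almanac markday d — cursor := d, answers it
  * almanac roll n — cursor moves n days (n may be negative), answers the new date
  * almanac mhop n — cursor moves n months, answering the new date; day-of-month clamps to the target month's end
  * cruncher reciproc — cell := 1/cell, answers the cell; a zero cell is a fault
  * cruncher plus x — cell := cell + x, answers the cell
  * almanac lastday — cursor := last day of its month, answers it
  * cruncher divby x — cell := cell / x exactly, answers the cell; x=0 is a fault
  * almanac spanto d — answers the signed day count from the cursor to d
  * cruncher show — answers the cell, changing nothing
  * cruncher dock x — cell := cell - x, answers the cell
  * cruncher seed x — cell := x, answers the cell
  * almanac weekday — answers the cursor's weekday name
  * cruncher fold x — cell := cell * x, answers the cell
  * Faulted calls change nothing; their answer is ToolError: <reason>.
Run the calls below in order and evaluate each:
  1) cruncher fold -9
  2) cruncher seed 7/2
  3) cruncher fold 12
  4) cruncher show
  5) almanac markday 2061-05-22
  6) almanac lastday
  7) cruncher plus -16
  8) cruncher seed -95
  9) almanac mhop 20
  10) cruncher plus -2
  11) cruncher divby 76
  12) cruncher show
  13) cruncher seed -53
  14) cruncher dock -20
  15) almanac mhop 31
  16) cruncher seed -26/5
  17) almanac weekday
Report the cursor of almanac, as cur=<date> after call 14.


~$ cruncher fold x: -9
  0
~$ cruncher seed x: 7/2
  7/2
~$ cruncher fold x: 12
  42
~$ cruncher show
  42
~$ almanac markday d: 2061-05-22
  2061-05-22
~$ almanac lastday
  2061-05-31
~$ cruncher plus x: -16
  26
~$ cruncher seed x: -95
  -95
~$ almanac mhop n: 20
  2063-01-31
~$ cruncher plus x: -2
  -97
~$ cruncher divby x: 76
  -97/76
~$ cruncher show
  -97/76
~$ cruncher seed x: -53
  -53
~$ cruncher dock x: -20
  -33
~$ almanac mhop n: 31
  2065-08-31
~$ cruncher seed x: -26/5
  -26/5
~$ almanac weekday
  Monday

Answer: cur=2063-01-31


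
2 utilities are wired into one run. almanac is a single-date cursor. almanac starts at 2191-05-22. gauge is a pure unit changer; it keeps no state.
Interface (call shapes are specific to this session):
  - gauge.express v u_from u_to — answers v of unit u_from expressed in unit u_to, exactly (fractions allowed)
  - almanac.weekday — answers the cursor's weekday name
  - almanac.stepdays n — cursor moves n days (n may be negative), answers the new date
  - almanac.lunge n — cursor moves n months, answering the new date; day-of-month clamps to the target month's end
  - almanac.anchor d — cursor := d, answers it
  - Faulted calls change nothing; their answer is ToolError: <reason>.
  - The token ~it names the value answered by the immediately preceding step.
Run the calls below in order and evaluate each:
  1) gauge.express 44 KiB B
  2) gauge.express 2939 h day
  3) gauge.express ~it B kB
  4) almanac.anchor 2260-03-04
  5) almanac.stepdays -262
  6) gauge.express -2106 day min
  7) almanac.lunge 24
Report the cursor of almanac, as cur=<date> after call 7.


# 1. gauge.express(44, KiB, B) : 45056
# 2. gauge.express(2939, h, day) : 2939/24
# 3. gauge.express(~it, B, kB) : 2939/24000
# 4. almanac.anchor(2260-03-04) : 2260-03-04
# 5. almanac.stepdays(-262) : 2259-06-16
# 6. gauge.express(-2106, day, min) : -3032640
# 7. almanac.lunge(24) : 2261-06-16

Answer: cur=2261-06-16


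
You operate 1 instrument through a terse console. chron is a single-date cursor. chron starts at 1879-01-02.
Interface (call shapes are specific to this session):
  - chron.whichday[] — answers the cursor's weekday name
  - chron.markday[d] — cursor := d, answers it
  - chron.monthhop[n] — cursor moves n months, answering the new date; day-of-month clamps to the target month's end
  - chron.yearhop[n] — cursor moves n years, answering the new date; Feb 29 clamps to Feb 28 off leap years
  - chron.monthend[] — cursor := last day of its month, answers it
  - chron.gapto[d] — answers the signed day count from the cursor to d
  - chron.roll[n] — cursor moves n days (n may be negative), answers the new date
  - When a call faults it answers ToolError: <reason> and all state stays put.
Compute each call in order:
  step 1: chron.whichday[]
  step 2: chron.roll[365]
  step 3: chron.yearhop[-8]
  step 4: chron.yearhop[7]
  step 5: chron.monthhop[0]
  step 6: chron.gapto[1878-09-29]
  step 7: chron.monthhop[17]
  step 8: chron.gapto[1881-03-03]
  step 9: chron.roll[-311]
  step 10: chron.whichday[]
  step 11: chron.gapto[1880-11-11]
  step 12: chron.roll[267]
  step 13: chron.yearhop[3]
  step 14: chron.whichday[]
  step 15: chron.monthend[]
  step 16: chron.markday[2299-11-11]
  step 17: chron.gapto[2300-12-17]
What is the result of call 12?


Answer: 1880-04-19

Derivation:
% chron.whichday
= Thursday
% chron.roll n=365
= 1880-01-02
% chron.yearhop n=-8
= 1872-01-02
% chron.yearhop n=7
= 1879-01-02
% chron.monthhop n=0
= 1879-01-02
% chron.gapto d=1878-09-29
= -95
% chron.monthhop n=17
= 1880-06-02
% chron.gapto d=1881-03-03
= 274
% chron.roll n=-311
= 1879-07-27
% chron.whichday
= Sunday
% chron.gapto d=1880-11-11
= 473
% chron.roll n=267
= 1880-04-19
% chron.yearhop n=3
= 1883-04-19
% chron.whichday
= Thursday
% chron.monthend
= 1883-04-30
% chron.markday d=2299-11-11
= 2299-11-11
% chron.gapto d=2300-12-17
= 401


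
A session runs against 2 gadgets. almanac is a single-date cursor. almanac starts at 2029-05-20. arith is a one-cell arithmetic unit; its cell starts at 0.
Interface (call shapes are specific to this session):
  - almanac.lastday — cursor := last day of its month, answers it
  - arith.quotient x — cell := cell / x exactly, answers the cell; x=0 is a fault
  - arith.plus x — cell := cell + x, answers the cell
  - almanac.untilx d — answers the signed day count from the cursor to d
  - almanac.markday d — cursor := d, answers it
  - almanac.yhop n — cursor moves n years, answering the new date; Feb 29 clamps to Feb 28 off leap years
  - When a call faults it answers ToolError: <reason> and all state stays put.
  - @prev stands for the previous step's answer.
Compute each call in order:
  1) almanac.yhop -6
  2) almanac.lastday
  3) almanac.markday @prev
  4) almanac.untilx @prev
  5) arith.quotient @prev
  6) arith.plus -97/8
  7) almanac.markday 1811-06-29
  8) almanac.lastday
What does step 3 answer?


Answer: 2023-05-31

Derivation:
>> yhop(n→-6)
<< 2023-05-20
>> lastday()
<< 2023-05-31
>> markday(d→@prev)
<< 2023-05-31
>> untilx(d→@prev)
<< 0
>> quotient(x→@prev)
<< ToolError: division by zero
>> plus(x→-97/8)
<< -97/8
>> markday(d→1811-06-29)
<< 1811-06-29
>> lastday()
<< 1811-06-30


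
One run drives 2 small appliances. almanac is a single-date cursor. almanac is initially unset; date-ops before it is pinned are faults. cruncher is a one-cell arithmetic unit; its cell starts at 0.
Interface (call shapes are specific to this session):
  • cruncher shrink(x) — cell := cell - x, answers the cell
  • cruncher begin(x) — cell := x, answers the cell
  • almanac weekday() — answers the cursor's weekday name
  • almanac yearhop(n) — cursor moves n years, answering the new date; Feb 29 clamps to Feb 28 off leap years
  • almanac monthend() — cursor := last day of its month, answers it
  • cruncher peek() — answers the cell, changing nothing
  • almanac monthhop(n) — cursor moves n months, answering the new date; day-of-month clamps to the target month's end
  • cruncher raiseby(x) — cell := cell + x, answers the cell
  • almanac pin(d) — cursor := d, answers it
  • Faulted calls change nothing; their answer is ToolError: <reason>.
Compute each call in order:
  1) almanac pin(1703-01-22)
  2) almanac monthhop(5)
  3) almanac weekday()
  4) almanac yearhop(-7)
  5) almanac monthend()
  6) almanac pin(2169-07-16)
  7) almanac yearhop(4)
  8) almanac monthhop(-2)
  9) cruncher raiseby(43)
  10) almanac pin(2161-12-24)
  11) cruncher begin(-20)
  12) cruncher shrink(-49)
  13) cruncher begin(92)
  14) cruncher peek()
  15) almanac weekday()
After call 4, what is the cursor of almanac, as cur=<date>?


Answer: cur=1696-06-22

Derivation:
;; 1. almanac pin(d='1703-01-22') : 1703-01-22
;; 2. almanac monthhop(n='5') : 1703-06-22
;; 3. almanac weekday() : Friday
;; 4. almanac yearhop(n='-7') : 1696-06-22
;; 5. almanac monthend() : 1696-06-30
;; 6. almanac pin(d='2169-07-16') : 2169-07-16
;; 7. almanac yearhop(n='4') : 2173-07-16
;; 8. almanac monthhop(n='-2') : 2173-05-16
;; 9. cruncher raiseby(x='43') : 43
;; 10. almanac pin(d='2161-12-24') : 2161-12-24
;; 11. cruncher begin(x='-20') : -20
;; 12. cruncher shrink(x='-49') : 29
;; 13. cruncher begin(x='92') : 92
;; 14. cruncher peek() : 92
;; 15. almanac weekday() : Thursday


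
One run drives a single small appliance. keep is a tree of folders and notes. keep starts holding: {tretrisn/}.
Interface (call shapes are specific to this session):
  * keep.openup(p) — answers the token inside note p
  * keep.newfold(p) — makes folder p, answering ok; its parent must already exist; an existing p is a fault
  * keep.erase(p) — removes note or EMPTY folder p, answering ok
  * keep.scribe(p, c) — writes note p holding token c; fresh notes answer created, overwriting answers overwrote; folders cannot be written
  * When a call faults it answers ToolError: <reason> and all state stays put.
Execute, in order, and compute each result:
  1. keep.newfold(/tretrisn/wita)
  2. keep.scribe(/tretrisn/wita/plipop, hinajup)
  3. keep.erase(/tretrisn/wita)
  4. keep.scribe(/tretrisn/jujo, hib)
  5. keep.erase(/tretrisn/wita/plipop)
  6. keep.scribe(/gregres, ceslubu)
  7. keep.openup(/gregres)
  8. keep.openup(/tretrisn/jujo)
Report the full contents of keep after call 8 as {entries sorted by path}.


Answer: {gregres=ceslubu, tretrisn/, tretrisn/jujo=hib, tretrisn/wita/}

Derivation:
Then newfold with /tretrisn/wita, which returns ok.
Invoking scribe with /tretrisn/wita/plipop, hinajup, which returns created.
I invoke erase with /tretrisn/wita, giving ToolError: not empty.
I invoke scribe with /tretrisn/jujo, hib, giving created.
Invoking erase with /tretrisn/wita/plipop, giving ok.
I use scribe with /gregres, ceslubu, → created.
I use openup with /gregres, → ceslubu.
Then openup with /tretrisn/jujo, yielding hib.


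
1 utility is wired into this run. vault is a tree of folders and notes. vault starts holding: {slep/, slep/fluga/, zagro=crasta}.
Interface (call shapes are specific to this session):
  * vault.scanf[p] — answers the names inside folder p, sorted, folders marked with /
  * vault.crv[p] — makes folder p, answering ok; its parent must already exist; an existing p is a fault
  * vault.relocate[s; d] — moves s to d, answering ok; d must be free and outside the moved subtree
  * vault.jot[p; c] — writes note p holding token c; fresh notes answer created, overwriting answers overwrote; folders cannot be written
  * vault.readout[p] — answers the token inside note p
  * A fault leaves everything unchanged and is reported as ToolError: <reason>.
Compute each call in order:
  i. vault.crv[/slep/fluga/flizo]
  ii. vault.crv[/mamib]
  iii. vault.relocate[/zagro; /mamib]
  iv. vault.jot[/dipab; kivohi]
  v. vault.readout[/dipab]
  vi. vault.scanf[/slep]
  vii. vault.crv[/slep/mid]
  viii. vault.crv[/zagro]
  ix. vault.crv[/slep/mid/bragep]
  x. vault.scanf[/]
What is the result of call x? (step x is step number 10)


Answer: [dipab, mamib/, slep/, zagro]

Derivation:
==> vault.crv(p=/slep/fluga/flizo)
<== ok
==> vault.crv(p=/mamib)
<== ok
==> vault.relocate(s=/zagro, d=/mamib)
<== ToolError: exists
==> vault.jot(p=/dipab, c=kivohi)
<== created
==> vault.readout(p=/dipab)
<== kivohi
==> vault.scanf(p=/slep)
<== [fluga/]
==> vault.crv(p=/slep/mid)
<== ok
==> vault.crv(p=/zagro)
<== ToolError: exists
==> vault.crv(p=/slep/mid/bragep)
<== ok
==> vault.scanf(p=/)
<== [dipab, mamib/, slep/, zagro]


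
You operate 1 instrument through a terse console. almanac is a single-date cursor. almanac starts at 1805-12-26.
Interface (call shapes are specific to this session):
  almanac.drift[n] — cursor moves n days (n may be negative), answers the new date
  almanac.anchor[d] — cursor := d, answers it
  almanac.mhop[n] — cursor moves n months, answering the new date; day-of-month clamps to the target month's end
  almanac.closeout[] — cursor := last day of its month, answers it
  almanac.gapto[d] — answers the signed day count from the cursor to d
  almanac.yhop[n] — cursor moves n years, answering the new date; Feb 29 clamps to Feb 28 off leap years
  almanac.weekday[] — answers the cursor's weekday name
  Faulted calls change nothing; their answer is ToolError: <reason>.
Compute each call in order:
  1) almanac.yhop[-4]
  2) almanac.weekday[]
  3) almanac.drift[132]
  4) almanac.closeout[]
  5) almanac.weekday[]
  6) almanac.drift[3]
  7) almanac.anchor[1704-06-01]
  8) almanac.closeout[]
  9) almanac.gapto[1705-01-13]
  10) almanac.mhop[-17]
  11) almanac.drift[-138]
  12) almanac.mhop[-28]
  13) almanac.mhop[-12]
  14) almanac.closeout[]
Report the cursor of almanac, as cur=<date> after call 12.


Answer: cur=1700-05-14

Derivation:
Do: yhop[-4]
See: 1801-12-26
Do: weekday[]
See: Saturday
Do: drift[132]
See: 1802-05-07
Do: closeout[]
See: 1802-05-31
Do: weekday[]
See: Monday
Do: drift[3]
See: 1802-06-03
Do: anchor[1704-06-01]
See: 1704-06-01
Do: closeout[]
See: 1704-06-30
Do: gapto[1705-01-13]
See: 197
Do: mhop[-17]
See: 1703-01-30
Do: drift[-138]
See: 1702-09-14
Do: mhop[-28]
See: 1700-05-14
Do: mhop[-12]
See: 1699-05-14
Do: closeout[]
See: 1699-05-31


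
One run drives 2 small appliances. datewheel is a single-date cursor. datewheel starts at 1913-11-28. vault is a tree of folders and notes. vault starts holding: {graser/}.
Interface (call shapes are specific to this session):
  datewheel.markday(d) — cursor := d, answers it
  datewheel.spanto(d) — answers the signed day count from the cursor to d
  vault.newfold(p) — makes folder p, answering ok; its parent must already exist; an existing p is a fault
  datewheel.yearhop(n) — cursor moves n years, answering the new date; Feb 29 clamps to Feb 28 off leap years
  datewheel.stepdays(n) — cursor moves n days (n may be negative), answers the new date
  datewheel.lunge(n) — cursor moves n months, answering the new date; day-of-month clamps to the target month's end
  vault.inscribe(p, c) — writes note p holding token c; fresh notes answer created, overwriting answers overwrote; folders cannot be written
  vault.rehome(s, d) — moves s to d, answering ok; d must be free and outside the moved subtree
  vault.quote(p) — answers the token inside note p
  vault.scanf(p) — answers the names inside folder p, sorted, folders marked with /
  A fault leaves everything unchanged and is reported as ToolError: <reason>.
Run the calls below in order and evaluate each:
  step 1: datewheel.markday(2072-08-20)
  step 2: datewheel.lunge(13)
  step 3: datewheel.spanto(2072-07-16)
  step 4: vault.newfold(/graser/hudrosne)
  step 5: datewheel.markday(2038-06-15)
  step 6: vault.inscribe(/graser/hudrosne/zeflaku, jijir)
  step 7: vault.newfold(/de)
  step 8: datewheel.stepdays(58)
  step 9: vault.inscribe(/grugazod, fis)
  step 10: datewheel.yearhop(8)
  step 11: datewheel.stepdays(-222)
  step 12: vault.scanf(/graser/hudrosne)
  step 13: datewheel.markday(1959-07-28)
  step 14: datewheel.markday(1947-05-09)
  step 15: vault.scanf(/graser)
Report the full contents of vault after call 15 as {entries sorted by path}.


I run markday using d=2072-08-20, and get 2072-08-20.
I use lunge using n=13, and observe 2073-09-20.
I use spanto using d=2072-07-16, and see -431.
I invoke newfold using p=/graser/hudrosne, yielding ok.
Then markday using d=2038-06-15, giving 2038-06-15.
I run inscribe using p=/graser/hudrosne/zeflaku, c=jijir, giving created.
Invoking newfold using p=/de: ok.
Calling stepdays using n=58, and get 2038-08-12.
I invoke inscribe using p=/grugazod, c=fis, and get created.
I invoke yearhop using n=8, — result: 2046-08-12.
I run stepdays using n=-222, yielding 2046-01-02.
Now I run scanf using p=/graser/hudrosne, — result: [zeflaku].
I try markday using d=1959-07-28, → 1959-07-28.
I run markday using d=1947-05-09, and see 1947-05-09.
Using scanf using p=/graser, and see [hudrosne/].

Answer: {de/, graser/, graser/hudrosne/, graser/hudrosne/zeflaku=jijir, grugazod=fis}


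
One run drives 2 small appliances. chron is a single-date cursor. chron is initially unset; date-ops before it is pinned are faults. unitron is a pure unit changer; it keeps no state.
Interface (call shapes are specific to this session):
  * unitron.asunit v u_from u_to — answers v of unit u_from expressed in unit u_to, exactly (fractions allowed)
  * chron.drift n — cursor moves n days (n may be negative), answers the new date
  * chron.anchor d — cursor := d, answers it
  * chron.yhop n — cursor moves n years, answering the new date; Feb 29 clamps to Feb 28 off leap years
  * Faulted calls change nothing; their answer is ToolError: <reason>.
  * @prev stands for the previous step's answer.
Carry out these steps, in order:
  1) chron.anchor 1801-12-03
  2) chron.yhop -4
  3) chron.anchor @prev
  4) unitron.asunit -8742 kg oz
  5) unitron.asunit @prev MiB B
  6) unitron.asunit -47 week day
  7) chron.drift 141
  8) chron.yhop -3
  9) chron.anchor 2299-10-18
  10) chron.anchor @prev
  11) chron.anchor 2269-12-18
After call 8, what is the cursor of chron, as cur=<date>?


Answer: cur=1795-04-23

Derivation:
Using chron.anchor on d: 1801-12-03: 1801-12-03.
Now I run chron.yhop on n: -4, giving 1797-12-03.
Using chron.anchor on d: @prev, yielding 1797-12-03.
Then unitron.asunit on v: -8742, u_from: kg, u_to: oz, → -13987200000000/45359237.
I try unitron.asunit on v: @prev, u_from: MiB, u_to: B, and see -14666642227200000000/45359237.
Calling unitron.asunit on v: -47, u_from: week, u_to: day, → -329.
I invoke chron.drift on n: 141, → 1798-04-23.
Then chron.yhop on n: -3, — result: 1795-04-23.
Using chron.anchor on d: 2299-10-18, yielding 2299-10-18.
Using chron.anchor on d: @prev, → 2299-10-18.
I call chron.anchor on d: 2269-12-18, giving 2269-12-18.


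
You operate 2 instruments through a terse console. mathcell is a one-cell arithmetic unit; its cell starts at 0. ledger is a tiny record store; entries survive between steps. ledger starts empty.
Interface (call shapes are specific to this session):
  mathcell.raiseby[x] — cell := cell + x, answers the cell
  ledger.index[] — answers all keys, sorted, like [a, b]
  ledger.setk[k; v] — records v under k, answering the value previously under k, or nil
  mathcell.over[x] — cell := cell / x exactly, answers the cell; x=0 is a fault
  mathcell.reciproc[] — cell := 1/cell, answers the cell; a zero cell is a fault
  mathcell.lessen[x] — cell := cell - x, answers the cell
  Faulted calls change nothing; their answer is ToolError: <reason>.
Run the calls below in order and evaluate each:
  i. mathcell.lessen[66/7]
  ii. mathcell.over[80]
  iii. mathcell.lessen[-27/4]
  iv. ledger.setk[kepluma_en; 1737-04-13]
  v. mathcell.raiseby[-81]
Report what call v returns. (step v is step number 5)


==> mathcell.lessen(x='66/7')
<== -66/7
==> mathcell.over(x='80')
<== -33/280
==> mathcell.lessen(x='-27/4')
<== 1857/280
==> ledger.setk(k='kepluma_en', v='1737-04-13')
<== nil
==> mathcell.raiseby(x='-81')
<== -20823/280

Answer: -20823/280


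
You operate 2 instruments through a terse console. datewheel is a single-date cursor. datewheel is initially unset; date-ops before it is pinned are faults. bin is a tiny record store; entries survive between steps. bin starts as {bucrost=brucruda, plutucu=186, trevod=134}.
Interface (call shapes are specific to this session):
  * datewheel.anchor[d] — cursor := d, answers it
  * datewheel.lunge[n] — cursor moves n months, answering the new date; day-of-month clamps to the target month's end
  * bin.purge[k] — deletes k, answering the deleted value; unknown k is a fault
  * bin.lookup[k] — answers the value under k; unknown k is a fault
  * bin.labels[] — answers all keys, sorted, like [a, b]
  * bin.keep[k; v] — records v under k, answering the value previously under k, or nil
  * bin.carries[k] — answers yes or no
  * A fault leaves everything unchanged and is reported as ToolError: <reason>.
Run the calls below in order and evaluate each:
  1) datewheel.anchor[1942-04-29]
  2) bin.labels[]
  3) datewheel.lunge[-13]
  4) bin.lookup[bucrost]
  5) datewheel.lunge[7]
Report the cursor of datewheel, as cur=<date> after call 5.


Invoking anchor using d→1942-04-29, yielding 1942-04-29.
I run labels, yielding [bucrost, plutucu, trevod].
I use lunge using n→-13, giving 1941-03-29.
I invoke lookup using k→bucrost, which returns brucruda.
Then lunge using n→7, — result: 1941-10-29.

Answer: cur=1941-10-29


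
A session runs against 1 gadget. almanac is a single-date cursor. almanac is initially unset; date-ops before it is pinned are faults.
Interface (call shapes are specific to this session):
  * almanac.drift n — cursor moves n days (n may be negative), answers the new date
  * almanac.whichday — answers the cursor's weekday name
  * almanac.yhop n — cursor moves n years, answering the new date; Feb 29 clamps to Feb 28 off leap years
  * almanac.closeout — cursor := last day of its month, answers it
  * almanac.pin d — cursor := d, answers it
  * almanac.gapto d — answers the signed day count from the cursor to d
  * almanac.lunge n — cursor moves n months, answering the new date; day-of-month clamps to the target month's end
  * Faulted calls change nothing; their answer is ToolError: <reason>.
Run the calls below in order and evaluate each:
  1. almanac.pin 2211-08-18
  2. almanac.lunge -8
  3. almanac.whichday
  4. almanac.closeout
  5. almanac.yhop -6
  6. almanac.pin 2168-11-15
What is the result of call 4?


;; 1. almanac.pin(d: 2211-08-18) ~> 2211-08-18
;; 2. almanac.lunge(n: -8) ~> 2210-12-18
;; 3. almanac.whichday() ~> Tuesday
;; 4. almanac.closeout() ~> 2210-12-31
;; 5. almanac.yhop(n: -6) ~> 2204-12-31
;; 6. almanac.pin(d: 2168-11-15) ~> 2168-11-15

Answer: 2210-12-31


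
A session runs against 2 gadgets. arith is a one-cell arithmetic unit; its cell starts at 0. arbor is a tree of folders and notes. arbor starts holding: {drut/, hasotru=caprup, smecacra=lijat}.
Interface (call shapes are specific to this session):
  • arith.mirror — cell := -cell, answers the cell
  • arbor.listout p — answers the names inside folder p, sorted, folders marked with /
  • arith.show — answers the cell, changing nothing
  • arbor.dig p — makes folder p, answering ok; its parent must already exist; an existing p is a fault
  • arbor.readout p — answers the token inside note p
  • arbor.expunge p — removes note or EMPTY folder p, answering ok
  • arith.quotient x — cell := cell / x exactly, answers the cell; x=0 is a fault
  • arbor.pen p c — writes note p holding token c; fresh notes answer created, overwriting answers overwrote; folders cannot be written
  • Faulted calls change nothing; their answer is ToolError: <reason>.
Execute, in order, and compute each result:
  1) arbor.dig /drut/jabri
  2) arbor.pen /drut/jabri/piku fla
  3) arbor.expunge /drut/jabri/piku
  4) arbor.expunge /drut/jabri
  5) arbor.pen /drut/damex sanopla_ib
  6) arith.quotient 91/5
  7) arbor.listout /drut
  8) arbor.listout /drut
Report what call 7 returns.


Answer: [damex]

Derivation:
CALL arbor.dig[p→/drut/jabri]
RET  ok
CALL arbor.pen[p→/drut/jabri/piku; c→fla]
RET  created
CALL arbor.expunge[p→/drut/jabri/piku]
RET  ok
CALL arbor.expunge[p→/drut/jabri]
RET  ok
CALL arbor.pen[p→/drut/damex; c→sanopla_ib]
RET  created
CALL arith.quotient[x→91/5]
RET  0
CALL arbor.listout[p→/drut]
RET  [damex]
CALL arbor.listout[p→/drut]
RET  [damex]


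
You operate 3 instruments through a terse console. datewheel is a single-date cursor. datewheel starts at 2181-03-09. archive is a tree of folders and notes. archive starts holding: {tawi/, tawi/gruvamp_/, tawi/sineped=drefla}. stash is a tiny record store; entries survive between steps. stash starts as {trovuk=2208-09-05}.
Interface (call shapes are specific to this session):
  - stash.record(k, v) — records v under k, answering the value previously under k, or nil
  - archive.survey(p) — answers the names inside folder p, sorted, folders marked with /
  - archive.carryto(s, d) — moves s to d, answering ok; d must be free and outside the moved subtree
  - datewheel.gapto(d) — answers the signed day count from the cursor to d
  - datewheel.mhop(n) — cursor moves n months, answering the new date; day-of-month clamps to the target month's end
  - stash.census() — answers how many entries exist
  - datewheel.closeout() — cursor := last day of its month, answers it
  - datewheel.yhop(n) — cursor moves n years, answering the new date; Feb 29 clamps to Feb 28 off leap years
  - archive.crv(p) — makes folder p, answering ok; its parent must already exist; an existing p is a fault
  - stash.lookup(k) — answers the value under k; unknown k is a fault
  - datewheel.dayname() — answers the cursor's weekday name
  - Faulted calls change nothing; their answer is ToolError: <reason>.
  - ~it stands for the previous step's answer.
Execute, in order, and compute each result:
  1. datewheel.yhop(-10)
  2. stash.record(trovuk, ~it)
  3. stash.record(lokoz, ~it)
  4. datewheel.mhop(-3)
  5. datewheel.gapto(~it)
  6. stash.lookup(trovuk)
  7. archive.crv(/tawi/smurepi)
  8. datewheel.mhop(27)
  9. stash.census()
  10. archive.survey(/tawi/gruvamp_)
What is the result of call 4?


Answer: 2170-12-09

Derivation:
// yhop(n: -10) : 2171-03-09
// record(k: trovuk, v: ~it) : 2208-09-05
// record(k: lokoz, v: ~it) : nil
// mhop(n: -3) : 2170-12-09
// gapto(d: ~it) : 0
// lookup(k: trovuk) : 2171-03-09
// crv(p: /tawi/smurepi) : ok
// mhop(n: 27) : 2173-03-09
// census() : 2
// survey(p: /tawi/gruvamp_) : []
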